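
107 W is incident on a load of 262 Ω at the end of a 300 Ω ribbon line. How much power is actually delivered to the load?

Γ = (262 − 300)/(262 + 300) = -0.0676
|Γ|² = 0.00457
P_refl = |Γ|²·P_inc = 0.489 W, P_del = (1 − |Γ|²)·P_inc = 107 W

P_delivered ≈ 107 W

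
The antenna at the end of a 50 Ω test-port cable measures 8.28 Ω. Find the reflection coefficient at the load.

Γ = -0.716

Γ = (Z_L − Z_0)/(Z_L + Z_0) = (8.28 − 50)/(8.28 + 50) = -41.72/58.28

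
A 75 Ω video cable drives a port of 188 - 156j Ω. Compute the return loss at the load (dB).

Γ = (113 − j156)/(263 − j156), |Γ| = 0.63
RL = −20·log₁₀|Γ| = −20·log₁₀(0.63)

RL ≈ 4.01 dB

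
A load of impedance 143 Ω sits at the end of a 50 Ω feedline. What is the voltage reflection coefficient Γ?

Γ = 0.482

Γ = (Z_L − Z_0)/(Z_L + Z_0) = (143 − 50)/(143 + 50) = 93/193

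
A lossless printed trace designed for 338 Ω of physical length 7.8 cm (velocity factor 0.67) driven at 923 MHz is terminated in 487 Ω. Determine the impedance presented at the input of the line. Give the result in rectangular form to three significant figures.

Z_in ≈ 295 + j108 Ω

λ = v/f = 0.67·c / 923 MHz = 0.218 m
βl = 2π·l/λ = 2π × 0.358 = 129°
tan(βl) = tan(129°) = -1.24
Z_in = Z_0·(Z_L + jZ_0·tanβl)/(Z_0 + jZ_L·tanβl)
     = 338·(487 − j418)/(338 − j603)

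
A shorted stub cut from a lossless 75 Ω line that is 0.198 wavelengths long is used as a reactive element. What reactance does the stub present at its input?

X_in ≈ 221 Ω (inductive)

βl = 2π × 0.198 = 71.3°
tan(βl) = 2.95
For a shorted stub, Z_in = jZ_0·tan(βl)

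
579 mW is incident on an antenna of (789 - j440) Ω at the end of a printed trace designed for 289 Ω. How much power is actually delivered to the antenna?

P_delivered ≈ 390 mW

|Γ| = |(500 − j440)/(1078 − j440)| = 0.572
|Γ|² = 0.327
P_refl = |Γ|²·P_inc = 189 mW, P_del = (1 − |Γ|²)·P_inc = 390 mW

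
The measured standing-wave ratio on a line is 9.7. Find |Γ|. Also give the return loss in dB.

|Γ| ≈ 0.813; return loss ≈ 1.8 dB

|Γ| = (S − 1)/(S + 1) = (9.7 − 1)/(9.7 + 1) = 8.7/10.7
RL = −20·log₁₀|Γ| = −20·log₁₀(0.813)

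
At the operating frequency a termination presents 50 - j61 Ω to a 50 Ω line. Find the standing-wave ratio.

VSWR ≈ 3.17

Γ = (Z_L − Z_0)/(Z_L + Z_0) = (0 − j61)/(100 − j61)
|Γ| = 61/117 = 0.521
VSWR = (1 + |Γ|)/(1 − |Γ|) = 1.52/0.479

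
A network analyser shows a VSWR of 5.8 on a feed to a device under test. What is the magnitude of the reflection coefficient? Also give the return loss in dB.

|Γ| ≈ 0.706; return loss ≈ 3.03 dB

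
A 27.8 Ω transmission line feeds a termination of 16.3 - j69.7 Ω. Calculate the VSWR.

Γ = (Z_L − Z_0)/(Z_L + Z_0) = (-11.5 − j69.7)/(44.1 − j69.7)
|Γ| = 70.6/82.5 = 0.856
VSWR = (1 + |Γ|)/(1 − |Γ|) = 1.86/0.144

VSWR ≈ 12.9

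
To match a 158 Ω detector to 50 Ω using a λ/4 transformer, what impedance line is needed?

Z_qwt = √(Z_0·R_L) = √(50 × 158) = √7900

Z_qwt ≈ 88.9 Ω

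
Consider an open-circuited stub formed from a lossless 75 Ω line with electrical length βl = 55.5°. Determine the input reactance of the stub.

X_in ≈ -51.5 Ω (capacitive)

tan(βl) = 1.46
For an open-circuited stub, Z_in = −jZ_0·cot(βl) = −jZ_0/tan(βl)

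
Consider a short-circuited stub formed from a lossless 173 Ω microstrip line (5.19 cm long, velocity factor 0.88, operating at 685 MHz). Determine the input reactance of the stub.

λ = v/f = 0.88·c / 685 MHz = 0.385 m
βl = 2π·l/λ = 2π × 0.135 = 48.5°
tan(βl) = 1.13
For a short-circuited stub, Z_in = jZ_0·tan(βl)

X_in ≈ 195 Ω (inductive)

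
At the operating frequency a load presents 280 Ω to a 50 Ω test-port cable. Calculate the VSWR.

Γ = (280 − 50)/(280 + 50) = 0.697
VSWR = (1 + 0.697)/(1 − 0.697)

VSWR ≈ 5.6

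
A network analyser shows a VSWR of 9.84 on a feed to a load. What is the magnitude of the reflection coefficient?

|Γ| = (S − 1)/(S + 1) = (9.84 − 1)/(9.84 + 1) = 8.84/10.8

|Γ| ≈ 0.815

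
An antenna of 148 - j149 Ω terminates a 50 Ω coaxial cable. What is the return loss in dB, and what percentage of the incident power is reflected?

Γ = (98 − j149)/(198 − j149), |Γ| = 0.72
RL = −20·log₁₀(0.72) = 2.86 dB
P_refl/P_inc = |Γ|² = 0.518

RL ≈ 2.86 dB; 51.8% of incident power reflected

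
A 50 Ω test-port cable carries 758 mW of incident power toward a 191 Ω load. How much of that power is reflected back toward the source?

Γ = (191 − 50)/(191 + 50) = 0.585
|Γ|² = 0.342
P_refl = |Γ|²·P_inc = 259 mW, P_del = (1 − |Γ|²)·P_inc = 499 mW

P_reflected ≈ 259 mW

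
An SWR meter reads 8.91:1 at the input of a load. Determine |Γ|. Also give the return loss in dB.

|Γ| ≈ 0.798; return loss ≈ 1.96 dB

|Γ| = (S − 1)/(S + 1) = (8.91 − 1)/(8.91 + 1) = 7.91/9.91
RL = −20·log₁₀|Γ| = −20·log₁₀(0.798)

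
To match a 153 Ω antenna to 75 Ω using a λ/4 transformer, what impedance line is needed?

Z_qwt ≈ 107 Ω

Z_qwt = √(Z_0·R_L) = √(75 × 153) = √11480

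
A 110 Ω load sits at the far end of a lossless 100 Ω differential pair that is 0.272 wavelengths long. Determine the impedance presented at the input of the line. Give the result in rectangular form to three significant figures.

Z_in ≈ 91.2 + j2.38 Ω

βl = 2π × 0.272 = 97.9°
tan(βl) = tan(97.9°) = -7.19
Z_in = Z_0·(Z_L + jZ_0·tanβl)/(Z_0 + jZ_L·tanβl)
     = 100·(110 − j719)/(100 − j791)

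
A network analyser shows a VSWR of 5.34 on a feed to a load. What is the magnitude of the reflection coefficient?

|Γ| = (S − 1)/(S + 1) = (5.34 − 1)/(5.34 + 1) = 4.34/6.34

|Γ| ≈ 0.685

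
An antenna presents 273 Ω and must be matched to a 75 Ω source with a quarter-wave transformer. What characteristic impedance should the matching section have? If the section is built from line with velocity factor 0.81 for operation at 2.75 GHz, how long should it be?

Z_qwt = √(Z_0·R_L) = √(75 × 273) = √20480
λ = 0.81·c/f = 0.0884 m, so l = λ/4 = 0.0221 m

Z_qwt ≈ 143 Ω; length ≈ 2.21 cm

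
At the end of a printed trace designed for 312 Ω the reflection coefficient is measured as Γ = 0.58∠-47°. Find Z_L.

Z_L ≈ 380 − j485 Ω

Z_L = Z_0·(1 + Γ)/(1 − Γ) = 312·(1.4 − j0.424)/(0.604 + j0.424)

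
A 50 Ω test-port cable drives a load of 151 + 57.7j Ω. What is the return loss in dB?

Γ = (101 + j57.7)/(201 + j57.7), |Γ| = 0.556
RL = −20·log₁₀|Γ| = −20·log₁₀(0.556)

RL ≈ 5.09 dB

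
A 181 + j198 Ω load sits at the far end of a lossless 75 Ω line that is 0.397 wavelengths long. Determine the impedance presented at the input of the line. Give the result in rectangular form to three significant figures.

Z_in ≈ 23.1 + j61.3 Ω

βl = 2π × 0.397 = 143°
tan(βl) = tan(143°) = -0.756
Z_in = Z_0·(Z_L + jZ_0·tanβl)/(Z_0 + jZ_L·tanβl)
     = 75·(181 + j141)/(225 − j137)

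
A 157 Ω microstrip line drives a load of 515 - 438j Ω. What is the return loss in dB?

Γ = (358 − j438)/(672 − j438), |Γ| = 0.705
RL = −20·log₁₀|Γ| = −20·log₁₀(0.705)

RL ≈ 3.03 dB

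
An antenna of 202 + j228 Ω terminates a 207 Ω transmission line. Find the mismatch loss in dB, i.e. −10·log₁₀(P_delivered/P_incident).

mismatch loss ≈ 1.18 dB

Γ = (-5 + j228)/(409 + j228), |Γ| = 0.487
|Γ|² = 0.237, so P_del/P_inc = 1 − |Γ|² = 0.763
ML = −10·log₁₀(1 − |Γ|²)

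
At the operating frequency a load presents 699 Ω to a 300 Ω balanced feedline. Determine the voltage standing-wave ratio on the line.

VSWR ≈ 2.33

For a purely resistive load, VSWR = R_L/Z_0 or Z_0/R_L (whichever > 1) = 699/300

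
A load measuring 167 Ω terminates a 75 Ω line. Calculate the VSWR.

Γ = (167 − 75)/(167 + 75) = 0.38
VSWR = (1 + 0.38)/(1 − 0.38)

VSWR ≈ 2.23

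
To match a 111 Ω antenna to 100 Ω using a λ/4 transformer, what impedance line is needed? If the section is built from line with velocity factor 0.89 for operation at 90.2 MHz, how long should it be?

Z_qwt ≈ 105 Ω; length ≈ 74 cm

Z_qwt = √(Z_0·R_L) = √(100 × 111) = √11100
λ = 0.89·c/f = 2.96 m, so l = λ/4 = 0.74 m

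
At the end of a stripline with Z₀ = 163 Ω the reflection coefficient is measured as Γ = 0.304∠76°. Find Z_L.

Z_L = Z_0·(1 + Γ)/(1 − Γ) = 163·(1.07 + j0.295)/(0.926 − j0.295)

Z_L ≈ 156 + j102 Ω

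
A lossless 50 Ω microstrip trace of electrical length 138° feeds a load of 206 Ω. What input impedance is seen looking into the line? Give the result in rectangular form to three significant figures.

Z_in ≈ 25.3 + j48.7 Ω

tan(βl) = tan(138°) = -0.9
Z_in = Z_0·(Z_L + jZ_0·tanβl)/(Z_0 + jZ_L·tanβl)
     = 50·(206 − j45)/(50 − j185)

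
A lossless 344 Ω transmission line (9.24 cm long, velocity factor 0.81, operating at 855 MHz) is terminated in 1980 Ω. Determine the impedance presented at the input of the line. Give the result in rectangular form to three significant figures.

λ = v/f = 0.81·c / 855 MHz = 0.284 m
βl = 2π·l/λ = 2π × 0.325 = 117°
tan(βl) = tan(117°) = -1.96
Z_in = Z_0·(Z_L + jZ_0·tanβl)/(Z_0 + jZ_L·tanβl)
     = 344·(1980 − j674)/(344 − j3880)

Z_in ≈ 74.7 + j169 Ω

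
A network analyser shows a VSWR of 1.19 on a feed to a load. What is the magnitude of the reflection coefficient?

|Γ| ≈ 0.0868

|Γ| = (S − 1)/(S + 1) = (1.19 − 1)/(1.19 + 1) = 0.19/2.19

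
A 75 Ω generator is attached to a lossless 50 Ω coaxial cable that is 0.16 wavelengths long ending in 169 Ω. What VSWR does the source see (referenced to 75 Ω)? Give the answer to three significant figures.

VSWR ≈ 4.3

βl = 2π × 0.16 = 57.6°
tan(βl) = 1.58
Z_in = Z_0·(Z_L + jZ_0·tanβl)/(Z_0 + jZ_L·tanβl) = 20 − j28 Ω
Γ_s = (Z_in − Z_s)/(Z_in + Z_s) = (-55 − j28)/(95 − j28), |Γ_s| = 0.622
VSWR = (1 + |Γ_s|)/(1 − |Γ_s|)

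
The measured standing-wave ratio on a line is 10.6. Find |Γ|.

|Γ| ≈ 0.828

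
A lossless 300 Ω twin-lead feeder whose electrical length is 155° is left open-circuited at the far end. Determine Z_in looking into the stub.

tan(βl) = -0.466
For an open-circuited stub, Z_in = −jZ_0·cot(βl) = −jZ_0/tan(βl)

Z_in ≈ +j643 Ω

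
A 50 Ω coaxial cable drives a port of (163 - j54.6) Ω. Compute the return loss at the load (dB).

Γ = (113 − j54.6)/(213 − j54.6), |Γ| = 0.571
RL = −20·log₁₀|Γ| = −20·log₁₀(0.571)

RL ≈ 4.87 dB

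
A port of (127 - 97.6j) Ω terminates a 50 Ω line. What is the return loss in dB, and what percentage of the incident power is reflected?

Γ = (77 − j97.6)/(177 − j97.6), |Γ| = 0.615
RL = −20·log₁₀(0.615) = 4.22 dB
P_refl/P_inc = |Γ|² = 0.378

RL ≈ 4.22 dB; 37.8% of incident power reflected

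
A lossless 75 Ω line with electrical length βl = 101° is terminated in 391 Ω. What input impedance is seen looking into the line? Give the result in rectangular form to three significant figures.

Z_in ≈ 14.9 + j14 Ω

tan(βl) = tan(101°) = -5.14
Z_in = Z_0·(Z_L + jZ_0·tanβl)/(Z_0 + jZ_L·tanβl)
     = 75·(391 − j386)/(75 − j2010)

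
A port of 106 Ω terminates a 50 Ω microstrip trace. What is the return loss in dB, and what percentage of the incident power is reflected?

Γ = (106 − 50)/(106 + 50) = 0.359
RL = −20·log₁₀(0.359) = 8.9 dB
P_refl/P_inc = |Γ|² = 0.129

RL ≈ 8.9 dB; 12.9% of incident power reflected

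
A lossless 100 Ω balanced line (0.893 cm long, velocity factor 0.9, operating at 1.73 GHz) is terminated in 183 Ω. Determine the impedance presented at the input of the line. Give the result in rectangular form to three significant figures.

Z_in ≈ 142 − j59.9 Ω

λ = v/f = 0.9·c / 1.73 GHz = 0.156 m
βl = 2π·l/λ = 2π × 0.0572 = 20.6°
tan(βl) = tan(20.6°) = 0.376
Z_in = Z_0·(Z_L + jZ_0·tanβl)/(Z_0 + jZ_L·tanβl)
     = 100·(183 + j37.6)/(100 + j68.8)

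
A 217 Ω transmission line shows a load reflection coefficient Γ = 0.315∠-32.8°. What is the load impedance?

Z_L ≈ 343 − j130 Ω

Z_L = Z_0·(1 + Γ)/(1 − Γ) = 217·(1.26 − j0.171)/(0.735 + j0.171)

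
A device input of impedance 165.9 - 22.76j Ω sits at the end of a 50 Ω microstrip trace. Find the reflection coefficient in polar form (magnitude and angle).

Γ ≈ 0.544 ∠ -5.09°

Γ = (Z_L − Z_0)/(Z_L + Z_0) = (115.9 − j22.76)/(215.9 − j22.76)
|Γ| = 118/217 = 0.544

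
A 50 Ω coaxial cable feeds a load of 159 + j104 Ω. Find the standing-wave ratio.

VSWR ≈ 4.64

Γ = (Z_L − Z_0)/(Z_L + Z_0) = (109 + j104)/(209 + j104)
|Γ| = 151/233 = 0.645
VSWR = (1 + |Γ|)/(1 − |Γ|) = 1.65/0.355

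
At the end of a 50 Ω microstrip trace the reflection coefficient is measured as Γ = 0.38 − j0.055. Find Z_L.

Z_L ≈ 110 − j14.2 Ω

Z_L = Z_0·(1 + Γ)/(1 − Γ) = 50·(1.38 − j0.055)/(0.62 + j0.055)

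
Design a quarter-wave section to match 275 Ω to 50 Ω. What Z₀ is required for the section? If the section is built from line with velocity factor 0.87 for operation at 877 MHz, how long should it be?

Z_qwt ≈ 117 Ω; length ≈ 7.44 cm

Z_qwt = √(Z_0·R_L) = √(50 × 275) = √13750
λ = 0.87·c/f = 0.298 m, so l = λ/4 = 0.0744 m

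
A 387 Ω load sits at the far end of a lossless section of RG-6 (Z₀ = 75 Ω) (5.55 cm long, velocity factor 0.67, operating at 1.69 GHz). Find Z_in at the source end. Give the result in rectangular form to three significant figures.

λ = v/f = 0.67·c / 1.69 GHz = 0.119 m
βl = 2π·l/λ = 2π × 0.467 = 168°
tan(βl) = tan(168°) = -0.213
Z_in = Z_0·(Z_L + jZ_0·tanβl)/(Z_0 + jZ_L·tanβl)
     = 75·(387 − j16)/(75 − j82.3)

Z_in ≈ 183 + j185 Ω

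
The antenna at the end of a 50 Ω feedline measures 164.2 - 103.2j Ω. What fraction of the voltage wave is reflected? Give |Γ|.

Γ = (Z_L − Z_0)/(Z_L + Z_0) = (114.2 − j103.2)/(214.2 − j103.2)
|Γ| = 154/238

|Γ| ≈ 0.647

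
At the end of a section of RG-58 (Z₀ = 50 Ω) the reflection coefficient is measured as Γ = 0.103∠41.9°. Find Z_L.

Z_L ≈ 57.7 + j8.02 Ω

Z_L = Z_0·(1 + Γ)/(1 − Γ) = 50·(1.08 + j0.0688)/(0.923 − j0.0688)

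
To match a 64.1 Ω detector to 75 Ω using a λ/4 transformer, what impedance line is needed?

Z_qwt ≈ 69.3 Ω

Z_qwt = √(Z_0·R_L) = √(75 × 64.1) = √4808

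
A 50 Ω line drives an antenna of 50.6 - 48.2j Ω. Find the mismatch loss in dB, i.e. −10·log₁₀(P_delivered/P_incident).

Γ = (0.6 − j48.2)/(100.6 − j48.2), |Γ| = 0.432
|Γ|² = 0.187, so P_del/P_inc = 1 − |Γ|² = 0.813
ML = −10·log₁₀(1 − |Γ|²)

mismatch loss ≈ 0.898 dB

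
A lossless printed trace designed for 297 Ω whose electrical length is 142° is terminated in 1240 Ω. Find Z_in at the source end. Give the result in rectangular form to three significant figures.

tan(βl) = tan(142°) = -0.781
Z_in = Z_0·(Z_L + jZ_0·tanβl)/(Z_0 + jZ_L·tanβl)
     = 297·(1240 − j232)/(297 − j969)

Z_in ≈ 172 + j328 Ω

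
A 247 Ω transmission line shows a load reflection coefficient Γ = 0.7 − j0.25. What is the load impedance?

Z_L = Z_0·(1 + Γ)/(1 − Γ) = 247·(1.7 − j0.25)/(0.3 + j0.25)

Z_L ≈ 725 − j810 Ω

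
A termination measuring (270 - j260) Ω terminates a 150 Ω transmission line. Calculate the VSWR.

VSWR ≈ 3.76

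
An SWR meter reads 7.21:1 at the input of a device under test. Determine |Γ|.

|Γ| ≈ 0.756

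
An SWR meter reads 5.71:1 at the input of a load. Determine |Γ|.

|Γ| ≈ 0.702

|Γ| = (S − 1)/(S + 1) = (5.71 − 1)/(5.71 + 1) = 4.71/6.71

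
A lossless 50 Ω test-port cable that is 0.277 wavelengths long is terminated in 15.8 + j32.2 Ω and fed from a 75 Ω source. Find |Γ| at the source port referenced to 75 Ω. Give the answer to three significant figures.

|Γ| ≈ 0.664

βl = 2π × 0.277 = 99.7°
tan(βl) = -5.84
Z_in = Z_0·(Z_L + jZ_0·tanβl)/(Z_0 + jZ_L·tanβl) = 21.3 − j46.3 Ω
Γ_s = (Z_in − Z_s)/(Z_in + Z_s) = (-53.7 − j46.3)/(96.3 − j46.3), |Γ_s| = 0.664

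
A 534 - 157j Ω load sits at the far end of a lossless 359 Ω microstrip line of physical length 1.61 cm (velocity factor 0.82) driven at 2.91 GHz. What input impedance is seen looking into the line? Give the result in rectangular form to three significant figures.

λ = v/f = 0.82·c / 2.91 GHz = 0.0845 m
βl = 2π·l/λ = 2π × 0.19 = 68.6°
tan(βl) = tan(68.6°) = 2.55
Z_in = Z_0·(Z_L + jZ_0·tanβl)/(Z_0 + jZ_L·tanβl)
     = 359·(534 + j757)/(759 + j1360)

Z_in ≈ 212 − j22.4 Ω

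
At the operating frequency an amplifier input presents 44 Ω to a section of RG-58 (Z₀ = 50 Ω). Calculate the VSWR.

Γ = (44 − 50)/(44 + 50) = -0.0638
VSWR = (1 + 0.0638)/(1 − 0.0638)

VSWR ≈ 1.14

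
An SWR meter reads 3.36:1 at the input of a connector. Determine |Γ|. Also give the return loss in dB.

|Γ| = (S − 1)/(S + 1) = (3.36 − 1)/(3.36 + 1) = 2.36/4.36
RL = −20·log₁₀|Γ| = −20·log₁₀(0.541)

|Γ| ≈ 0.541; return loss ≈ 5.33 dB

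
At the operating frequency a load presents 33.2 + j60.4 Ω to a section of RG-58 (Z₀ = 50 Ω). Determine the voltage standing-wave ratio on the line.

Γ = (Z_L − Z_0)/(Z_L + Z_0) = (-16.8 + j60.4)/(83.2 + j60.4)
|Γ| = 62.7/103 = 0.61
VSWR = (1 + |Γ|)/(1 − |Γ|) = 1.61/0.39

VSWR ≈ 4.13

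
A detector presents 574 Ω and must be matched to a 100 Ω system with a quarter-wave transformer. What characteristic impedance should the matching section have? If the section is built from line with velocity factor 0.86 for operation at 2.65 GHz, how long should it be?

Z_qwt = √(Z_0·R_L) = √(100 × 574) = √57400
λ = 0.86·c/f = 0.0974 m, so l = λ/4 = 0.0243 m

Z_qwt ≈ 240 Ω; length ≈ 2.43 cm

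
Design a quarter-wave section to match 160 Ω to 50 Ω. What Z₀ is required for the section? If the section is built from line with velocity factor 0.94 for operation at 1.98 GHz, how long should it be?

Z_qwt = √(Z_0·R_L) = √(50 × 160) = √8000
λ = 0.94·c/f = 0.142 m, so l = λ/4 = 0.0356 m

Z_qwt ≈ 89.4 Ω; length ≈ 3.56 cm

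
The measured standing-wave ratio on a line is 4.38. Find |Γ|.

|Γ| ≈ 0.628

|Γ| = (S − 1)/(S + 1) = (4.38 − 1)/(4.38 + 1) = 3.38/5.38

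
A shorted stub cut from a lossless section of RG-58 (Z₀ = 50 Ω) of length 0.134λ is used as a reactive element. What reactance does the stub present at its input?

X_in ≈ 56 Ω (inductive)

βl = 2π × 0.134 = 48.2°
tan(βl) = 1.12
For a shorted stub, Z_in = jZ_0·tan(βl)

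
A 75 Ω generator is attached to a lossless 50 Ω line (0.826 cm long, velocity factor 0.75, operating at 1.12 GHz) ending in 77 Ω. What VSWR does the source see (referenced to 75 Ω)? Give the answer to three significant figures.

VSWR ≈ 1.25

λ = v/f = 0.75·c / 1.12 GHz = 0.201 m
βl = 2π·l/λ = 2π × 0.0411 = 14.8°
tan(βl) = 0.264
Z_in = Z_0·(Z_L + jZ_0·tanβl)/(Z_0 + jZ_L·tanβl) = 70.7 − j15.5 Ω
Γ_s = (Z_in − Z_s)/(Z_in + Z_s) = (-4.33 − j15.5)/(146 − j15.5), |Γ_s| = 0.11
VSWR = (1 + |Γ_s|)/(1 − |Γ_s|)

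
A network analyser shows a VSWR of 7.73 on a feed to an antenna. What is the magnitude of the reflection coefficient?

|Γ| ≈ 0.771

|Γ| = (S − 1)/(S + 1) = (7.73 − 1)/(7.73 + 1) = 6.73/8.73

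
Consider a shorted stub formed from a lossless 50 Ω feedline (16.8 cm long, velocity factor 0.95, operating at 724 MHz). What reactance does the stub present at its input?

λ = v/f = 0.95·c / 724 MHz = 0.394 m
βl = 2π·l/λ = 2π × 0.427 = 154°
tan(βl) = -0.496
For a shorted stub, Z_in = jZ_0·tan(βl)

X_in ≈ -24.8 Ω (capacitive)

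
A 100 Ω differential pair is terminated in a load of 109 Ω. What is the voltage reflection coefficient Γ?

Γ = 0.0431

Γ = (Z_L − Z_0)/(Z_L + Z_0) = (109 − 100)/(109 + 100) = 9/209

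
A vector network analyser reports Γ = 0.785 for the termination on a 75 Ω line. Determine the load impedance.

Z_L = Z_0·(1 + Γ)/(1 − Γ) = 75·(1.79)/(0.215)

Z_L ≈ 623 Ω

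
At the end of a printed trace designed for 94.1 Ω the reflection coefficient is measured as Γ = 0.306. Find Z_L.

Z_L = Z_0·(1 + Γ)/(1 − Γ) = 94.1·(1.31)/(0.694)

Z_L ≈ 177 Ω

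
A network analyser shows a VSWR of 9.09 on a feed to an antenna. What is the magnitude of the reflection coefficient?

|Γ| ≈ 0.802

|Γ| = (S − 1)/(S + 1) = (9.09 − 1)/(9.09 + 1) = 8.09/10.1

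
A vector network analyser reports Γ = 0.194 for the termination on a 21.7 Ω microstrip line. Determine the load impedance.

Z_L ≈ 32.1 Ω

Z_L = Z_0·(1 + Γ)/(1 − Γ) = 21.7·(1.19)/(0.806)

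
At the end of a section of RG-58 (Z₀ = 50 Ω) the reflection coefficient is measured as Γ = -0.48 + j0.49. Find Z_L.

Z_L = Z_0·(1 + Γ)/(1 − Γ) = 50·(0.52 + j0.49)/(1.48 − j0.49)

Z_L ≈ 10.9 + j20.2 Ω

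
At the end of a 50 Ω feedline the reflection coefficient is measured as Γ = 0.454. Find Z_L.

Z_L ≈ 133 Ω

Z_L = Z_0·(1 + Γ)/(1 − Γ) = 50·(1.45)/(0.546)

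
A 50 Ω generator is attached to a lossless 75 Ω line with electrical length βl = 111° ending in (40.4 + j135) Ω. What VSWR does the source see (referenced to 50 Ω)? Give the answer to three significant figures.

VSWR ≈ 5.61

tan(βl) = -2.61
Z_in = Z_0·(Z_L + jZ_0·tanβl)/(Z_0 + jZ_L·tanβl) = 9.16 − j8.35 Ω
Γ_s = (Z_in − Z_s)/(Z_in + Z_s) = (-40.8 − j8.35)/(59.2 − j8.35), |Γ_s| = 0.698
VSWR = (1 + |Γ_s|)/(1 − |Γ_s|)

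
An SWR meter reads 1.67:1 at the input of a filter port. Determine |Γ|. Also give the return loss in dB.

|Γ| ≈ 0.251; return loss ≈ 12 dB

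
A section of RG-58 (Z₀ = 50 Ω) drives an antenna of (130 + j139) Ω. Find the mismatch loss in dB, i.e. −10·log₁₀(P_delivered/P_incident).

Γ = (80 + j139)/(180 + j139), |Γ| = 0.705
|Γ|² = 0.497, so P_del/P_inc = 1 − |Γ|² = 0.503
ML = −10·log₁₀(1 − |Γ|²)

mismatch loss ≈ 2.99 dB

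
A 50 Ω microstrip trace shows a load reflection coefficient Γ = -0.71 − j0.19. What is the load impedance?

Z_L = Z_0·(1 + Γ)/(1 − Γ) = 50·(0.29 − j0.19)/(1.71 + j0.19)

Z_L ≈ 7.77 − j6.42 Ω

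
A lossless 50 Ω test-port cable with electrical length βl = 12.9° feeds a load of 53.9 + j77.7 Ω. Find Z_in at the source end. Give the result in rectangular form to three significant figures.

Z_in ≈ 119 + j92.7 Ω

tan(βl) = tan(12.9°) = 0.229
Z_in = Z_0·(Z_L + jZ_0·tanβl)/(Z_0 + jZ_L·tanβl)
     = 50·(53.9 + j89.2)/(32.2 + j12.3)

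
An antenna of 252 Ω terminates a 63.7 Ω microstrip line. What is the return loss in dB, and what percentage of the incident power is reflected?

Γ = (252 − 63.7)/(252 + 63.7) = 0.596
RL = −20·log₁₀(0.596) = 4.49 dB
P_refl/P_inc = |Γ|² = 0.356

RL ≈ 4.49 dB; 35.6% of incident power reflected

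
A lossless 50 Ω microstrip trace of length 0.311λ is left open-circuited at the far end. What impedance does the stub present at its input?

βl = 2π × 0.311 = 112°
tan(βl) = -2.48
For an open-circuited stub, Z_in = −jZ_0·cot(βl) = −jZ_0/tan(βl)

Z_in ≈ +j20.2 Ω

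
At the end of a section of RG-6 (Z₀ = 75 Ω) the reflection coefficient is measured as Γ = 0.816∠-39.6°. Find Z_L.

Z_L ≈ 61.4 − j191 Ω

Z_L = Z_0·(1 + Γ)/(1 − Γ) = 75·(1.63 − j0.52)/(0.371 + j0.52)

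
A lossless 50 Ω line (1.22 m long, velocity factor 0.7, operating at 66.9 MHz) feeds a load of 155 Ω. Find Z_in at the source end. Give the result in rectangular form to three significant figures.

Z_in ≈ 33.9 + j46.4 Ω

λ = v/f = 0.7·c / 66.9 MHz = 3.14 m
βl = 2π·l/λ = 2π × 0.389 = 140°
tan(βl) = tan(140°) = -0.842
Z_in = Z_0·(Z_L + jZ_0·tanβl)/(Z_0 + jZ_L·tanβl)
     = 50·(155 − j42.1)/(50 − j130)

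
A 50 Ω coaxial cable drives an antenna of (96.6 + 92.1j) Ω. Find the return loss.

RL ≈ 4.49 dB

Γ = (46.6 + j92.1)/(146.6 + j92.1), |Γ| = 0.596
RL = −20·log₁₀|Γ| = −20·log₁₀(0.596)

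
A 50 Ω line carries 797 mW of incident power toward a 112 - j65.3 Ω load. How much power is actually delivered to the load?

|Γ| = |(62 − j65.3)/(162 − j65.3)| = 0.516
|Γ|² = 0.266
P_refl = |Γ|²·P_inc = 212 mW, P_del = (1 − |Γ|²)·P_inc = 585 mW

P_delivered ≈ 585 mW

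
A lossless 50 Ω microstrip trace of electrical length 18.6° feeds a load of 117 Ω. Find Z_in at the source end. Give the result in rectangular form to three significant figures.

Z_in ≈ 80.4 − j46.5 Ω

tan(βl) = tan(18.6°) = 0.337
Z_in = Z_0·(Z_L + jZ_0·tanβl)/(Z_0 + jZ_L·tanβl)
     = 50·(117 + j16.8)/(50 + j39.4)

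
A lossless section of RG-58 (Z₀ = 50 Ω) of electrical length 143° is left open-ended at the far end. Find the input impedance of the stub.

Z_in ≈ +j66.4 Ω

tan(βl) = -0.754
For an open-ended stub, Z_in = −jZ_0·cot(βl) = −jZ_0/tan(βl)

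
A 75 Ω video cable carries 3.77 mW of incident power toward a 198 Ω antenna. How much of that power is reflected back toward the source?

Γ = (198 − 75)/(198 + 75) = 0.451
|Γ|² = 0.203
P_refl = |Γ|²·P_inc = 0.765 mW, P_del = (1 − |Γ|²)·P_inc = 3 mW

P_reflected ≈ 0.765 mW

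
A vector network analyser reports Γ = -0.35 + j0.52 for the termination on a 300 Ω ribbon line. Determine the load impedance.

Z_L ≈ 87 + j149 Ω

Z_L = Z_0·(1 + Γ)/(1 − Γ) = 300·(0.65 + j0.52)/(1.35 − j0.52)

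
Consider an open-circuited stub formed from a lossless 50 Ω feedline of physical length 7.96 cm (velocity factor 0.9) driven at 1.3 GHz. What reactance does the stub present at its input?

X_in ≈ 55.5 Ω (inductive)

λ = v/f = 0.9·c / 1.3 GHz = 0.208 m
βl = 2π·l/λ = 2π × 0.383 = 138°
tan(βl) = -0.901
For an open-circuited stub, Z_in = −jZ_0·cot(βl) = −jZ_0/tan(βl)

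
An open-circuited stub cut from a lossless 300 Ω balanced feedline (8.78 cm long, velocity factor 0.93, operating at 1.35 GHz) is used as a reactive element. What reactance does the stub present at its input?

X_in ≈ 587 Ω (inductive)

λ = v/f = 0.93·c / 1.35 GHz = 0.207 m
βl = 2π·l/λ = 2π × 0.425 = 153°
tan(βl) = -0.511
For an open-circuited stub, Z_in = −jZ_0·cot(βl) = −jZ_0/tan(βl)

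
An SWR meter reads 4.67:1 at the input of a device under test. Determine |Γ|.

|Γ| = (S − 1)/(S + 1) = (4.67 − 1)/(4.67 + 1) = 3.67/5.67

|Γ| ≈ 0.647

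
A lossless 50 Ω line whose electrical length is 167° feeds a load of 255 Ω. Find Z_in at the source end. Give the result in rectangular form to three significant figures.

tan(βl) = tan(167°) = -0.231
Z_in = Z_0·(Z_L + jZ_0·tanβl)/(Z_0 + jZ_L·tanβl)
     = 50·(255 − j11.5)/(50 − j58.9)

Z_in ≈ 113 + j121 Ω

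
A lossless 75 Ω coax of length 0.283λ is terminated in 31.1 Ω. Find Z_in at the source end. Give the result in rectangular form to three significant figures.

Z_in ≈ 150 − j60.4 Ω

βl = 2π × 0.283 = 102°
tan(βl) = tan(102°) = -4.75
Z_in = Z_0·(Z_L + jZ_0·tanβl)/(Z_0 + jZ_L·tanβl)
     = 75·(31.1 − j357)/(75 − j148)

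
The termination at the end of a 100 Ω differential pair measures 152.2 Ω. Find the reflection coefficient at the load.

Γ = (Z_L − Z_0)/(Z_L + Z_0) = (152.2 − 100)/(152.2 + 100) = 52.2/252.2

Γ = 0.207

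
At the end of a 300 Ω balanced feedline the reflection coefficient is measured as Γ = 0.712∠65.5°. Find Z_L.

Z_L ≈ 161 + j424 Ω

Z_L = Z_0·(1 + Γ)/(1 − Γ) = 300·(1.3 + j0.648)/(0.705 − j0.648)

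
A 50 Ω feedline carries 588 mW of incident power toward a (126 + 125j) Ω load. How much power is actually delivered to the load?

|Γ| = |(76 + j125)/(176 + j125)| = 0.678
|Γ|² = 0.459
P_refl = |Γ|²·P_inc = 270 mW, P_del = (1 − |Γ|²)·P_inc = 318 mW

P_delivered ≈ 318 mW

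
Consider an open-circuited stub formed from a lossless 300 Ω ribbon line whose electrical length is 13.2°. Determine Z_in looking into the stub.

Z_in ≈ −j1280 Ω

tan(βl) = 0.235
For an open-circuited stub, Z_in = −jZ_0·cot(βl) = −jZ_0/tan(βl)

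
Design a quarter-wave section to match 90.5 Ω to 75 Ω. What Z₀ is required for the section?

Z_qwt ≈ 82.4 Ω

Z_qwt = √(Z_0·R_L) = √(75 × 90.5) = √6788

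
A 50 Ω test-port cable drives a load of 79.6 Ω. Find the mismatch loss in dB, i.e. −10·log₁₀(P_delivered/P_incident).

mismatch loss ≈ 0.233 dB

Γ = (79.6 − 50)/(79.6 + 50) = 0.228
|Γ|² = 0.0522, so P_del/P_inc = 1 − |Γ|² = 0.948
ML = −10·log₁₀(1 − |Γ|²)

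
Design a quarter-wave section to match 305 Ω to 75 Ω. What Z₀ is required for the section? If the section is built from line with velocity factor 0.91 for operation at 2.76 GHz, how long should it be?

Z_qwt = √(Z_0·R_L) = √(75 × 305) = √22880
λ = 0.91·c/f = 0.0989 m, so l = λ/4 = 0.0247 m

Z_qwt ≈ 151 Ω; length ≈ 2.47 cm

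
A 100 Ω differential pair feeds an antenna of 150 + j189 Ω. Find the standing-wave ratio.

Γ = (Z_L − Z_0)/(Z_L + Z_0) = (50 + j189)/(250 + j189)
|Γ| = 196/313 = 0.624
VSWR = (1 + |Γ|)/(1 − |Γ|) = 1.62/0.376

VSWR ≈ 4.32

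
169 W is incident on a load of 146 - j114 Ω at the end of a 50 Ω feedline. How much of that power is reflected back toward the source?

|Γ| = |(96 − j114)/(196 − j114)| = 0.657
|Γ|² = 0.432
P_refl = |Γ|²·P_inc = 73 W, P_del = (1 − |Γ|²)·P_inc = 96 W

P_reflected ≈ 73 W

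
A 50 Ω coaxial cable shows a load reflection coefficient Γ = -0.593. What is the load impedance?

Z_L ≈ 12.8 Ω

Z_L = Z_0·(1 + Γ)/(1 − Γ) = 50·(0.407)/(1.59)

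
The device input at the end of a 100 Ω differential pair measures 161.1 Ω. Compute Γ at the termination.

Γ = 0.234

Γ = (Z_L − Z_0)/(Z_L + Z_0) = (161.1 − 100)/(161.1 + 100) = 61.1/261.1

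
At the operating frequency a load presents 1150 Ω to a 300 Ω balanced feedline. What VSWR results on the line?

VSWR ≈ 3.83

Γ = (1150 − 300)/(1150 + 300) = 0.586
VSWR = (1 + 0.586)/(1 − 0.586)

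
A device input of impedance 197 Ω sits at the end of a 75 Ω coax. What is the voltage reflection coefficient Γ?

Γ = 0.449

Γ = (Z_L − Z_0)/(Z_L + Z_0) = (197 − 75)/(197 + 75) = 122/272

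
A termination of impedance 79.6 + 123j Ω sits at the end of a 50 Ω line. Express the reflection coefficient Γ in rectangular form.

Γ = (Z_L − Z_0)/(Z_L + Z_0) = (29.6 + j123)/(129.6 + j123)

Γ ≈ 0.594 + j0.385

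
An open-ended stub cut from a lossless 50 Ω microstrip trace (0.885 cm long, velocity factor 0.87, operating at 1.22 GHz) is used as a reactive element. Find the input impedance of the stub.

λ = v/f = 0.87·c / 1.22 GHz = 0.214 m
βl = 2π·l/λ = 2π × 0.0414 = 14.9°
tan(βl) = 0.266
For an open-ended stub, Z_in = −jZ_0·cot(βl) = −jZ_0/tan(βl)

Z_in ≈ −j188 Ω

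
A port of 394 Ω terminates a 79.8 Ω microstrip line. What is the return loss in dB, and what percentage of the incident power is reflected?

Γ = (394 − 79.8)/(394 + 79.8) = 0.663
RL = −20·log₁₀(0.663) = 3.57 dB
P_refl/P_inc = |Γ|² = 0.44

RL ≈ 3.57 dB; 44% of incident power reflected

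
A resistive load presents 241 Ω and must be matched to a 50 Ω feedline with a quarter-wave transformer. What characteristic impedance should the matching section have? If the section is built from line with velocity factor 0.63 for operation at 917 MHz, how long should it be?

Z_qwt ≈ 110 Ω; length ≈ 5.15 cm

Z_qwt = √(Z_0·R_L) = √(50 × 241) = √12050
λ = 0.63·c/f = 0.206 m, so l = λ/4 = 0.0515 m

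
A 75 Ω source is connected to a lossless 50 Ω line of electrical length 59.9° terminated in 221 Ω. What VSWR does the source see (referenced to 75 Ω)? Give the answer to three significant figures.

VSWR ≈ 5.73

tan(βl) = 1.73
Z_in = Z_0·(Z_L + jZ_0·tanβl)/(Z_0 + jZ_L·tanβl) = 14.9 − j27 Ω
Γ_s = (Z_in − Z_s)/(Z_in + Z_s) = (-60.1 − j27)/(89.9 − j27), |Γ_s| = 0.703
VSWR = (1 + |Γ_s|)/(1 − |Γ_s|)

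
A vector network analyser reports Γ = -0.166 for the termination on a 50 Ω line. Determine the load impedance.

Z_L = Z_0·(1 + Γ)/(1 − Γ) = 50·(0.834)/(1.17)

Z_L ≈ 35.8 Ω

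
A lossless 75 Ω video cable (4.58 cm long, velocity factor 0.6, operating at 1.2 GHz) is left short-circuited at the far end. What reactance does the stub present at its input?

X_in ≈ -207 Ω (capacitive)

λ = v/f = 0.6·c / 1.2 GHz = 0.15 m
βl = 2π·l/λ = 2π × 0.305 = 110°
tan(βl) = -2.76
For a short-circuited stub, Z_in = jZ_0·tan(βl)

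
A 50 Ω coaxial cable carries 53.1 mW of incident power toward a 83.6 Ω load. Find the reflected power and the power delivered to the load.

Γ = (83.6 − 50)/(83.6 + 50) = 0.251
|Γ|² = 0.0633
P_refl = |Γ|²·P_inc = 3.36 mW, P_del = (1 − |Γ|²)·P_inc = 49.7 mW

P_reflected ≈ 3.36 mW; P_delivered ≈ 49.7 mW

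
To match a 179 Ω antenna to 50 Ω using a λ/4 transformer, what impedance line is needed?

Z_qwt ≈ 94.6 Ω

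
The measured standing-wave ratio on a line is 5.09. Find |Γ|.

|Γ| ≈ 0.672

|Γ| = (S − 1)/(S + 1) = (5.09 − 1)/(5.09 + 1) = 4.09/6.09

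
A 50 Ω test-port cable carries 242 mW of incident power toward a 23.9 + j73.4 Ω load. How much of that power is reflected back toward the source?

P_reflected ≈ 135 mW

|Γ| = |(-26.1 + j73.4)/(73.9 + j73.4)| = 0.748
|Γ|² = 0.559
P_refl = |Γ|²·P_inc = 135 mW, P_del = (1 − |Γ|²)·P_inc = 107 mW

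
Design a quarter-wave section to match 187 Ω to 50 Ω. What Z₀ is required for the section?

Z_qwt = √(Z_0·R_L) = √(50 × 187) = √9350

Z_qwt ≈ 96.7 Ω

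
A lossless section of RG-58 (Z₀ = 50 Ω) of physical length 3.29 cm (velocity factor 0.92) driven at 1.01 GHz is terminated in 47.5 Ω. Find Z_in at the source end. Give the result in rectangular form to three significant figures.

λ = v/f = 0.92·c / 1.01 GHz = 0.273 m
βl = 2π·l/λ = 2π × 0.12 = 43.3°
tan(βl) = tan(43.3°) = 0.944
Z_in = Z_0·(Z_L + jZ_0·tanβl)/(Z_0 + jZ_L·tanβl)
     = 50·(47.5 + j47.2)/(50 + j44.8)

Z_in ≈ 49.8 + j2.55 Ω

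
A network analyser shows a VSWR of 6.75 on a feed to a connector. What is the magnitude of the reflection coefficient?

|Γ| = (S − 1)/(S + 1) = (6.75 − 1)/(6.75 + 1) = 5.75/7.75

|Γ| ≈ 0.742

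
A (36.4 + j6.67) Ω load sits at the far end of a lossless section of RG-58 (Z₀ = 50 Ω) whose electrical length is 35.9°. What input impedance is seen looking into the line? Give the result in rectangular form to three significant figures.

Z_in ≈ 50.7 + j17.9 Ω

tan(βl) = tan(35.9°) = 0.724
Z_in = Z_0·(Z_L + jZ_0·tanβl)/(Z_0 + jZ_L·tanβl)
     = 50·(36.4 + j42.9)/(45.2 + j26.3)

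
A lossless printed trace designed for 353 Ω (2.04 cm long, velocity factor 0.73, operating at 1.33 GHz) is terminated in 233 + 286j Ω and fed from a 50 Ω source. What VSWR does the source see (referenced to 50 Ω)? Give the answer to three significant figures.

VSWR ≈ 19.9

λ = v/f = 0.73·c / 1.33 GHz = 0.165 m
βl = 2π·l/λ = 2π × 0.124 = 44.6°
tan(βl) = 0.986
Z_in = Z_0·(Z_L + jZ_0·tanβl)/(Z_0 + jZ_L·tanβl) = 990 − j52.1 Ω
Γ_s = (Z_in − Z_s)/(Z_in + Z_s) = (940 − j52.1)/(1040 − j52.1), |Γ_s| = 0.904
VSWR = (1 + |Γ_s|)/(1 − |Γ_s|)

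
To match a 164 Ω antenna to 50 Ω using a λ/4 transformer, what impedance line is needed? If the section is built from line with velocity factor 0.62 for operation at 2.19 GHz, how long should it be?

Z_qwt ≈ 90.6 Ω; length ≈ 2.12 cm

Z_qwt = √(Z_0·R_L) = √(50 × 164) = √8200
λ = 0.62·c/f = 0.0849 m, so l = λ/4 = 0.0212 m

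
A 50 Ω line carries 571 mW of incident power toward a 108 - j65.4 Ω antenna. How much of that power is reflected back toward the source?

P_reflected ≈ 149 mW

|Γ| = |(58 − j65.4)/(158 − j65.4)| = 0.511
|Γ|² = 0.261
P_refl = |Γ|²·P_inc = 149 mW, P_del = (1 − |Γ|²)·P_inc = 422 mW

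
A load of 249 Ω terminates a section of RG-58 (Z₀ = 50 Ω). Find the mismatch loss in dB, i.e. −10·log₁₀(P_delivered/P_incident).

mismatch loss ≈ 2.54 dB

Γ = (249 − 50)/(249 + 50) = 0.666
|Γ|² = 0.443, so P_del/P_inc = 1 − |Γ|² = 0.557
ML = −10·log₁₀(1 − |Γ|²)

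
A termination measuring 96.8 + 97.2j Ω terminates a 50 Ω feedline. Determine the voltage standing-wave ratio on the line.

Γ = (Z_L − Z_0)/(Z_L + Z_0) = (46.8 + j97.2)/(146.8 + j97.2)
|Γ| = 108/176 = 0.613
VSWR = (1 + |Γ|)/(1 − |Γ|) = 1.61/0.387

VSWR ≈ 4.16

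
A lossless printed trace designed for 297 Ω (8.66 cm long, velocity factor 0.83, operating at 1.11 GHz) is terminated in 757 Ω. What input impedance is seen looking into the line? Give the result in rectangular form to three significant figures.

λ = v/f = 0.83·c / 1.11 GHz = 0.224 m
βl = 2π·l/λ = 2π × 0.386 = 139°
tan(βl) = tan(139°) = -0.87
Z_in = Z_0·(Z_L + jZ_0·tanβl)/(Z_0 + jZ_L·tanβl)
     = 297·(757 − j258)/(297 − j659)

Z_in ≈ 225 + j240 Ω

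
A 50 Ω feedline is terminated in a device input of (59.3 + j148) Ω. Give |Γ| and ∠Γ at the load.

Γ ≈ 0.806 ∠ 32.9°

Γ = (Z_L − Z_0)/(Z_L + Z_0) = (9.3 + j148)/(109.3 + j148)
|Γ| = 148/184 = 0.806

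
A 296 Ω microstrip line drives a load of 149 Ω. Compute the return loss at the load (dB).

Γ = (149 − 296)/(149 + 296) = -0.33
RL = −20·log₁₀|Γ| = −20·log₁₀(0.33)

RL ≈ 9.62 dB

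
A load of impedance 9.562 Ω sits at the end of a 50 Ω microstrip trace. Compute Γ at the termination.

Γ = -0.679

Γ = (Z_L − Z_0)/(Z_L + Z_0) = (9.562 − 50)/(9.562 + 50) = -40.44/59.56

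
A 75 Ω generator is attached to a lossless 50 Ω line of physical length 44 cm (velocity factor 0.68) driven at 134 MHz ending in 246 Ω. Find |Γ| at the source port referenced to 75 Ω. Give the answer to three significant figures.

λ = v/f = 0.68·c / 134 MHz = 1.52 m
βl = 2π·l/λ = 2π × 0.289 = 104°
tan(βl) = -4
Z_in = Z_0·(Z_L + jZ_0·tanβl)/(Z_0 + jZ_L·tanβl) = 10.8 + j12 Ω
Γ_s = (Z_in − Z_s)/(Z_in + Z_s) = (-64.2 + j12)/(85.8 + j12), |Γ_s| = 0.754

|Γ| ≈ 0.754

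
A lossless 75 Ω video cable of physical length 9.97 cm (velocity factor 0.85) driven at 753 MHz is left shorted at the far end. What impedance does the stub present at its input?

λ = v/f = 0.85·c / 753 MHz = 0.339 m
βl = 2π·l/λ = 2π × 0.294 = 106°
tan(βl) = -3.49
For a shorted stub, Z_in = jZ_0·tan(βl)

Z_in ≈ −j262 Ω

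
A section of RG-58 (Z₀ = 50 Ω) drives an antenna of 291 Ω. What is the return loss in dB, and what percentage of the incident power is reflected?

RL ≈ 3.01 dB; 49.9% of incident power reflected

Γ = (291 − 50)/(291 + 50) = 0.707
RL = −20·log₁₀(0.707) = 3.01 dB
P_refl/P_inc = |Γ|² = 0.499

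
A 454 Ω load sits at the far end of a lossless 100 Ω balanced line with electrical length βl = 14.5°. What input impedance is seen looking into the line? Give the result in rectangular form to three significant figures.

Z_in ≈ 204 − j213 Ω

tan(βl) = tan(14.5°) = 0.259
Z_in = Z_0·(Z_L + jZ_0·tanβl)/(Z_0 + jZ_L·tanβl)
     = 100·(454 + j25.9)/(100 + j117)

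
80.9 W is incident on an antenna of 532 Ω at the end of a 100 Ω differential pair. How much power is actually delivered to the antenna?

Γ = (532 − 100)/(532 + 100) = 0.684
|Γ|² = 0.467
P_refl = |Γ|²·P_inc = 37.8 W, P_del = (1 − |Γ|²)·P_inc = 43.1 W

P_delivered ≈ 43.1 W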